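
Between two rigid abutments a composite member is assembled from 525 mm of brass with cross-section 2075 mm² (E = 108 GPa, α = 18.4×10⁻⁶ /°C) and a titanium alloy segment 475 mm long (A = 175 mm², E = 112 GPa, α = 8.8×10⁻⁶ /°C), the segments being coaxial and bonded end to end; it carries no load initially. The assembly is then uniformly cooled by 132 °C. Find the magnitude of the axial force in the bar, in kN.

If the supports were absent, the total length change would be Σ αᵢΔT Lᵢ = 18.4×10⁻⁶×132×525 + 8.8×10⁻⁶×132×475 = 1.827 mm.
The rigid supports impose zero overall length change; the single axial force P common to all segments must satisfy P Σ Lᵢ/(AᵢEᵢ) = δ_free.
The series flexibility is Σ Lᵢ/(AᵢEᵢ) = 525/(2075×108×10³) + 475/(175×112×10³) = 2.658×10⁻⁵ mm/N.
Hence P = δ_free / Σ(L/AE) = 1.827/2.658×10⁻⁵ = 68.74 kN (tensile).

P ≈ 68.7 kN (tensile)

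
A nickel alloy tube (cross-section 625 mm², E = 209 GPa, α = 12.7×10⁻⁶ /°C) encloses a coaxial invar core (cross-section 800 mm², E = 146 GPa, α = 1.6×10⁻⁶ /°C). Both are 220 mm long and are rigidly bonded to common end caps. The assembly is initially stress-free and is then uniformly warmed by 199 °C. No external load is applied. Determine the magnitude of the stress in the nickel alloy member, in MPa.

Equilibrium of a rigid end plate with no external load gives equal and opposite internal forces ±P in the two members. Since α_{nickel alloy} > α_{invar}, heating drives the nickel alloy into compression and the invar into tension.
Compatibility of the two members (thermal + elastic change equal): (α₁ − α₂)ΔT = P·[1/(A₁E₁) + 1/(A₂E₂)].
|α₁ − α₂|·ΔT = 11.1×10⁻⁶ × 199 = 0.002209.
1/(A₁E₁) + 1/(A₂E₂) = 1/(625×209×10³) + 1/(800×146×10³) = 1.622×10⁻⁸ N⁻¹.
So P = 0.002209 / 1.622×10⁻⁸ = 136.2 kN.
σ_{nickel alloy} = P/A₁ = 136200/625 = 217.9 MPa, compressive.

σ ≈ 218 MPa (compressive)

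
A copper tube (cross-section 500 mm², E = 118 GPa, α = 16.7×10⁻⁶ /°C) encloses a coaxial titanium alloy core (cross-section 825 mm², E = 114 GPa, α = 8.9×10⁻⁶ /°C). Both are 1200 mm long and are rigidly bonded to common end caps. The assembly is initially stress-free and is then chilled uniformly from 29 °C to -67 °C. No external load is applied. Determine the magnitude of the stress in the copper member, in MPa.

σ ≈ 54.3 MPa (tensile)

Equilibrium of a rigid end plate with no external load gives equal and opposite internal forces ±P in the two members. Since α_{copper} > α_{titanium alloy}, cooling drives the copper into tension and the titanium alloy into compression.
Setting the final lengths equal and cancelling L: (α₁ − α₂)ΔT = P/(A₁E₁) + P/(A₂E₂).
|α₁ − α₂|·ΔT = 7.8×10⁻⁶ × 96 = 0.0007488.
1/(A₁E₁) + 1/(A₂E₂) = 1/(500×118×10³) + 1/(825×114×10³) = 2.758×10⁻⁸ N⁻¹.
So P = 0.0007488 / 2.758×10⁻⁸ = 27.15 kN.
σ_{copper} = P/A₁ = 27150/500 = 54.3 MPa, tensile.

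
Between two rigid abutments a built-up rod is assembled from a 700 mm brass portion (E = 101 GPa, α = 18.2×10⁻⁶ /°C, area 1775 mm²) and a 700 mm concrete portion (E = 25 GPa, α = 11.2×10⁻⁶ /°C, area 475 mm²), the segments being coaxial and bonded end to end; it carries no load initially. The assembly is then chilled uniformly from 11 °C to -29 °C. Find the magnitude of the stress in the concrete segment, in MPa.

σ ≈ 27.6 MPa (tensile)

If the supports were absent, the total length change would be Σ αᵢΔT Lᵢ = 18.2×10⁻⁶×40×700 + 11.2×10⁻⁶×40×700 = 0.8232 mm.
The walls prevent any net length change, so an axial force P (same in every segment) develops. Compatibility: P · Σ Lᵢ/(AᵢEᵢ) = δ_free.
Σ Lᵢ/(AᵢEᵢ) = 700/(1775×101×10³) + 700/(475×25×10³) = 6.285×10⁻⁵ mm/N.
So P = 0.8232 / 6.285×10⁻⁵ = 13.1 kN, tensile.
σ_{concrete} = P / A = 13100 / 475 = 27.57 MPa.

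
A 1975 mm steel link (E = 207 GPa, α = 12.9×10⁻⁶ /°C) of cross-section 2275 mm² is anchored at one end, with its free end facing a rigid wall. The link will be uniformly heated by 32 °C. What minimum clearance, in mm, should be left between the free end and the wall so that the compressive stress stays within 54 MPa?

g ≈ 0.3 mm

Free expansion if unrestrained: δ_free = αΔT L = 12.9×10⁻⁶ × 32 × 1975 = 0.8153 mm.
At the allowable stress the elastic shortening the wall may impose is σL/E = 54 × 1975 / (207×10³) = 0.5152 mm.
The gap must absorb the remainder: g_min = 0.8153 − 0.5152 = 0.3001 mm.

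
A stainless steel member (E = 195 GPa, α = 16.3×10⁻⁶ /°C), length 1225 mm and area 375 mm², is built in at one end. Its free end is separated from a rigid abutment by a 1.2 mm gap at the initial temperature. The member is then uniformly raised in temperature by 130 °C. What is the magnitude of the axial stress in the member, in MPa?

Unrestrained expansion: δ_free = αΔT L = 16.3×10⁻⁶ × 130 × 1225 = 2.596 mm.
The gap closes (δ_free > 1.2 mm) and the wall then resists a further 2.596 − 1.2 = 1.396 mm of expansion.
So σ = E(δ_free − g)/L = 195×10³ × 1.396/1225 = 222.2 MPa.

σ ≈ 222 MPa (compressive)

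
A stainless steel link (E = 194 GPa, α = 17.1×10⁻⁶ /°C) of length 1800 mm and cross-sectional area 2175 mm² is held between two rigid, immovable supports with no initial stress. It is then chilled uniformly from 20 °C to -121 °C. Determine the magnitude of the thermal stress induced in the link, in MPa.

σ ≈ 468 MPa (tensile)

Because both ends are immovable the net strain is zero, and the suppressed thermal strain is αΔT = 17.1×10⁻⁶ × 141 = 2411.1×10⁻⁶.
Hence σ = E·αΔT = 194×10³ × 2411.1×10⁻⁶ = 467.8 MPa, tensile.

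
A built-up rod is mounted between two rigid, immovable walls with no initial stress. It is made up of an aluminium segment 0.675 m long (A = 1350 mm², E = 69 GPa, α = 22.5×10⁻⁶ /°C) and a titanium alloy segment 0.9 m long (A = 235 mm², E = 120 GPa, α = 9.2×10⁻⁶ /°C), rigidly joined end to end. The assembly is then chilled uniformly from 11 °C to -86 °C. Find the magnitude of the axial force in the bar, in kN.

With the walls removed the bar would change length by δ_free = Σ αᵢΔT Lᵢ = 22.5×10⁻⁶×97×675 + 9.2×10⁻⁶×97×900 = 2.276 mm.
The walls prevent any net length change, so an axial force P (same in every segment) develops. Compatibility: P · Σ Lᵢ/(AᵢEᵢ) = δ_free.
Σ Lᵢ/(AᵢEᵢ) = 675/(1350×69×10³) + 900/(235×120×10³) = 3.916×10⁻⁵ mm/N.
So P = 2.276 / 3.916×10⁻⁵ = 58.13 kN, tensile.

P ≈ 58.1 kN (tensile)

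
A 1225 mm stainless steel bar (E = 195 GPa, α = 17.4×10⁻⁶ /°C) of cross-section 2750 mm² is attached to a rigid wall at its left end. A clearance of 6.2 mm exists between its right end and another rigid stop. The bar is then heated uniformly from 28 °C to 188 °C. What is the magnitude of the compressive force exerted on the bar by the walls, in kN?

P ≈ 0 kN

If the wall were absent the bar would grow by αΔT L = 17.4×10⁻⁶ × 160 × 1225 = 3.41 mm.
Since δ_free = 3.41 mm is less than the 6.2 mm gap, the bar never touches the wall. No axial force develops.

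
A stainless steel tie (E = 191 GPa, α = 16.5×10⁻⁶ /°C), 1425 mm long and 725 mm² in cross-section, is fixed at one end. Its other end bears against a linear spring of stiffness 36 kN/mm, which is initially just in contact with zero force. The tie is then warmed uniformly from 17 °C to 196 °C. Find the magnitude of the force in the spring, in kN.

Free thermal expansion: δ_free = αΔT L = 16.5×10⁻⁶ × 179 × 1425 = 4.209 mm.
Let P be the compressive force at the spring. The tie shortens elastically by PL/(AE) and the spring compresses by P/k; together these equal δ_free.
So P = δ_free / [L/(AE) + 1/k] = 4.209 / [ 1425/(725×191×10³) + 1/(36×10³) ].
P = 4.209 / 3.807×10⁻⁵ = 110600 N.

P ≈ 111 kN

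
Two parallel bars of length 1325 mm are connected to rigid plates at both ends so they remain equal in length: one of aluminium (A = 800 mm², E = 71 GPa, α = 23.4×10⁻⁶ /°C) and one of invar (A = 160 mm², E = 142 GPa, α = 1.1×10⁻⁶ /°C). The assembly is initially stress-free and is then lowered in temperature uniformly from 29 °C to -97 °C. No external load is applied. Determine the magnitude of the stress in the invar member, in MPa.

Both members must finish at the same length. With the larger α, the aluminium tends to over-contract; the plates restrain it, putting the aluminium in tension and the invar in compression. With no external load the two internal forces are equal and opposite, magnitude P.
Equating the net (thermal + elastic) strains gives |α₁ − α₂|·ΔT = P·[1/(A₁E₁) + 1/(A₂E₂)].
|α₁ − α₂|·ΔT = 22.3×10⁻⁶ × 126 = 0.00281.
1/(A₁E₁) + 1/(A₂E₂) = 1/(800×71×10³) + 1/(160×142×10³) = 6.162×10⁻⁸ N⁻¹.
So P = 0.00281 / 6.162×10⁻⁸ = 45.6 kN.
σ_{invar} = P/A₂ = 45600/160 = 285 MPa, compressive.

σ ≈ 285 MPa (compressive)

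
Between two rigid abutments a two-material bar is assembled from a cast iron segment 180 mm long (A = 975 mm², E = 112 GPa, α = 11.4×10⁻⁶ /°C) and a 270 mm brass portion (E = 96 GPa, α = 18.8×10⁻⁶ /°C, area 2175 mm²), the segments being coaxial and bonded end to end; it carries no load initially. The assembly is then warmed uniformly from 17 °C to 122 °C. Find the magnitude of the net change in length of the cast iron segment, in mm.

|ΔL| ≈ 0.204 mm

With the walls removed the bar would change length by δ_free = Σ αᵢΔT Lᵢ = 11.4×10⁻⁶×105×180 + 18.8×10⁻⁶×105×270 = 0.7484 mm.
Since the ends are fixed, an axial force P builds up, equal in every segment, with P · Σ Lᵢ/(AᵢEᵢ) = δ_free.
The series flexibility is Σ Lᵢ/(AᵢEᵢ) = 180/(975×112×10³) + 270/(2175×96×10³) = 2.941×10⁻⁶ mm/N.
So P = 0.7484 / 2.941×10⁻⁶ = 254.4 kN, compressive.
For the cast iron segment, free thermal change = 11.4×10⁻⁶×105×180 = 0.2155 mm and elastic change from P = 254400×180/(975×112×10³) = 0.4194 mm; these oppose, so the net change is 0.204 mm (segment shortens).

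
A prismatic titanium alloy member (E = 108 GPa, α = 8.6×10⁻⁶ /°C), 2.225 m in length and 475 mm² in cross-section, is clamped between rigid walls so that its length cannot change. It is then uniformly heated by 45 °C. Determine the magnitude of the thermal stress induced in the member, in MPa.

σ ≈ 41.8 MPa (compressive)

With length fixed, the mechanical strain must cancel the thermal strain αΔT = 8.6×10⁻⁶ × 45 = 387×10⁻⁶.
σ = EαΔT = 108×10³ × 8.6×10⁻⁶ × 45 = 41.8 MPa (compressive; the member is trying to expand).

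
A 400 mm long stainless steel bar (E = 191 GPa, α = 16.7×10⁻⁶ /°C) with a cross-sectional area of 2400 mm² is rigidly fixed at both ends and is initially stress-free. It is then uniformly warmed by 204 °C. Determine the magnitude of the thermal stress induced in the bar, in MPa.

σ ≈ 651 MPa (compressive)

Because both ends are immovable the net strain is zero, and the suppressed thermal strain is αΔT = 16.7×10⁻⁶ × 204 = 3406.8×10⁻⁶.
σ = EαΔT = 191×10³ × 16.7×10⁻⁶ × 204 = 650.7 MPa (compressive; the bar is trying to expand).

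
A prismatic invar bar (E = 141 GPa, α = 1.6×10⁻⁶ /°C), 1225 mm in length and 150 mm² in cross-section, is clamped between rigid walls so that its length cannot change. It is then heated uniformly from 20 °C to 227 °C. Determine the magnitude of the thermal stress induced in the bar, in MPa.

σ ≈ 46.7 MPa (compressive)

With length fixed, the mechanical strain must cancel the thermal strain αΔT = 1.6×10⁻⁶ × 207 = 331.2×10⁻⁶.
Hence σ = E·αΔT = 141×10³ × 331.2×10⁻⁶ = 46.7 MPa, compressive.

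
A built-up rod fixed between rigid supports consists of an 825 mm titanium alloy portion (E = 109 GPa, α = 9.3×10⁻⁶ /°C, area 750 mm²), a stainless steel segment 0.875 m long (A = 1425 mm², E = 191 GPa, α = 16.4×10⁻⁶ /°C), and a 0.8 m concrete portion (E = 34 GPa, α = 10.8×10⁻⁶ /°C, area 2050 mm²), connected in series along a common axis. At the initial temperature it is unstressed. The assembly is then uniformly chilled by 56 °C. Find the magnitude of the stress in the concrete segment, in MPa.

Free thermal contraction of the whole bar: Σ αᵢΔT Lᵢ = 9.3×10⁻⁶×56×825 + 16.4×10⁻⁶×56×875 + 10.8×10⁻⁶×56×800 = 1.717 mm.
Since the ends are fixed, an axial force P builds up, equal in every segment, with P · Σ Lᵢ/(AᵢEᵢ) = δ_free.
Σ Lᵢ/(AᵢEᵢ) = 825/(750×109×10³) + 875/(1425×191×10³) + 800/(2050×34×10³) = 2.478×10⁻⁵ mm/N.
So P = 1.717 / 2.478×10⁻⁵ = 69.28 kN, tensile.
σ_{concrete} = P / A = 69280 / 2050 = 33.8 MPa.

σ ≈ 33.8 MPa (tensile)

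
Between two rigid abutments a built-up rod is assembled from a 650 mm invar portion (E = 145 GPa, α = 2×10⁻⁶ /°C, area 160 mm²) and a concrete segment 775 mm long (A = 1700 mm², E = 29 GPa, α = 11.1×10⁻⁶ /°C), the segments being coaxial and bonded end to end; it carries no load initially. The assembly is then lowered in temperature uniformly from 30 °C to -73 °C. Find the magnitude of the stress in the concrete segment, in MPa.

Free thermal contraction of the whole bar: Σ αᵢΔT Lᵢ = 2×10⁻⁶×103×650 + 11.1×10⁻⁶×103×775 = 1.02 mm.
Since the ends are fixed, an axial force P builds up, equal in every segment, with P · Σ Lᵢ/(AᵢEᵢ) = δ_free.
Σ Lᵢ/(AᵢEᵢ) = 650/(160×145×10³) + 775/(1700×29×10³) = 4.374×10⁻⁵ mm/N.
So P = 1.02 / 4.374×10⁻⁵ = 23.32 kN, tensile.
σ_{concrete} = P / A = 23320 / 1700 = 13.72 MPa.

σ ≈ 13.7 MPa (tensile)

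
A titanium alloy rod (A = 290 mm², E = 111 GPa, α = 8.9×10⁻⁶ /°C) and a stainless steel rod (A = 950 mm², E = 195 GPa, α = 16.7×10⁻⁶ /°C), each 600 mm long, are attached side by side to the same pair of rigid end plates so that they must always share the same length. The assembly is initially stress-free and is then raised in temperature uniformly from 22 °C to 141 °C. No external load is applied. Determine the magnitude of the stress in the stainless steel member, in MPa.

σ ≈ 26.8 MPa (compressive)

Equilibrium of a rigid end plate with no external load gives equal and opposite internal forces ±P in the two members. Since α_{stainless steel} > α_{titanium alloy}, heating drives the stainless steel into compression and the titanium alloy into tension.
Compatibility of the two members (thermal + elastic change equal): (α₁ − α₂)ΔT = P·[1/(A₁E₁) + 1/(A₂E₂)].
|α₁ − α₂|·ΔT = 7.8×10⁻⁶ × 119 = 0.0009282.
1/(A₁E₁) + 1/(A₂E₂) = 1/(290×111×10³) + 1/(950×195×10³) = 3.646×10⁻⁸ N⁻¹.
So P = 0.0009282 / 3.646×10⁻⁸ = 25.46 kN.
σ_{stainless steel} = P/A₂ = 25460/950 = 26.8 MPa, compressive.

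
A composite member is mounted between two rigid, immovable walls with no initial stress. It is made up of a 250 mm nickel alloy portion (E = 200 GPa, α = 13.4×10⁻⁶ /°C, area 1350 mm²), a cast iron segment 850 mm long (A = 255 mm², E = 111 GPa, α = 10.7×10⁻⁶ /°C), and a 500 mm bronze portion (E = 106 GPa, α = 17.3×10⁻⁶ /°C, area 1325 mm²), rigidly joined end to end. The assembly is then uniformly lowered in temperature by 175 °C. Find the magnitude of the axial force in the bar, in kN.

If the supports were absent, the total length change would be Σ αᵢΔT Lᵢ = 13.4×10⁻⁶×175×250 + 10.7×10⁻⁶×175×850 + 17.3×10⁻⁶×175×500 = 3.692 mm.
The walls prevent any net length change, so an axial force P (same in every segment) develops. Compatibility: P · Σ Lᵢ/(AᵢEᵢ) = δ_free.
The series flexibility is Σ Lᵢ/(AᵢEᵢ) = 250/(1350×200×10³) + 850/(255×111×10³) + 500/(1325×106×10³) = 3.452×10⁻⁵ mm/N.
So P = 3.692 / 3.452×10⁻⁵ = 107 kN, tensile.

P ≈ 107 kN (tensile)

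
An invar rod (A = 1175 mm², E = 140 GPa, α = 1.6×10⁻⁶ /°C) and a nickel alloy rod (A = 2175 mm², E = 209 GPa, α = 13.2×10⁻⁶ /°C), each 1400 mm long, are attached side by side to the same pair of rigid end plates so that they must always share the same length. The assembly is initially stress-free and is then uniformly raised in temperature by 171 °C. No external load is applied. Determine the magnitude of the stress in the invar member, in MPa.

σ ≈ 204 MPa (tensile)

The nickel alloy has the larger α, so on heating it would change length more than the invar if both were free. The rigid plates force a common final length, so the nickel alloy is put into compression and the invar into tension, with equal and opposite forces P (no external load).
Setting the final lengths equal and cancelling L: (α₁ − α₂)ΔT = P/(A₁E₁) + P/(A₂E₂).
|α₁ − α₂|·ΔT = 11.6×10⁻⁶ × 171 = 0.001984.
1/(A₁E₁) + 1/(A₂E₂) = 1/(1175×140×10³) + 1/(2175×209×10³) = 8.279×10⁻⁹ N⁻¹.
P = 0.001984 / 8.279×10⁻⁹ = 239600 N = 239.6 kN.
σ_{invar} = P/A₁ = 239600/1175 = 203.9 MPa, tensile.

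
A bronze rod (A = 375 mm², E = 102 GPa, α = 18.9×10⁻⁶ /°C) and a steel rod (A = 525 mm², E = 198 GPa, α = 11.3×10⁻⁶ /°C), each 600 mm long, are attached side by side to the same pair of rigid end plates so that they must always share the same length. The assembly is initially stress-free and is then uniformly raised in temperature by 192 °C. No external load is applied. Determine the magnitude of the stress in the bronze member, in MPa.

σ ≈ 109 MPa (compressive)

Both members must finish at the same length. With the larger α, the bronze tends to over-expand; the plates restrain it, putting the bronze in compression and the steel in tension. With no external load the two internal forces are equal and opposite, magnitude P.
Setting the final lengths equal and cancelling L: (α₁ − α₂)ΔT = P/(A₁E₁) + P/(A₂E₂).
|α₁ − α₂|·ΔT = 7.6×10⁻⁶ × 192 = 0.001459.
1/(A₁E₁) + 1/(A₂E₂) = 1/(375×102×10³) + 1/(525×198×10³) = 3.576×10⁻⁸ N⁻¹.
P = 0.001459 / 3.576×10⁻⁸ = 40800 N = 40.8 kN.
σ_{bronze} = P/A₁ = 40800/375 = 108.8 MPa, compressive.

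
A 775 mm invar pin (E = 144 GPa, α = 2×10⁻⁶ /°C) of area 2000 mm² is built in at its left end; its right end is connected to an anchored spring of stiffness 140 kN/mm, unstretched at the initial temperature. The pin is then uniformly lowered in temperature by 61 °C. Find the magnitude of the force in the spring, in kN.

The unrestrained thermal change is αΔT L = 2×10⁻⁶ × 61 × 775 = 0.09455 mm.
With a force P in the spring, the elastic change of the pin is PL/(AE) and that of the spring is P/k; compatibility requires their sum to equal δ_free.
So P = δ_free / [L/(AE) + 1/k] = 0.09455 / [ 775/(2000×144×10³) + 1/(140×10³) ].
P = 0.09455 / 9.834×10⁻⁶ = 9615 N.

P ≈ 9.61 kN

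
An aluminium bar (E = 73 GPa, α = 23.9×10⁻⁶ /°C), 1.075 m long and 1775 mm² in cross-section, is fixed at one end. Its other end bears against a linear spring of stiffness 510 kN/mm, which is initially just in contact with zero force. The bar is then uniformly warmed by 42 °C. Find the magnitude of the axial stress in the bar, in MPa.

The unrestrained thermal change is αΔT L = 23.9×10⁻⁶ × 42 × 1075 = 1.079 mm.
Let P be the compressive force at the spring. The bar shortens elastically by PL/(AE) and the spring compresses by P/k; together these equal δ_free.
So P = δ_free / [L/(AE) + 1/k] = 1.079 / [ 1075/(1775×73×10³) + 1/(510×10³) ].
P = 1.079 / 1.026×10⁻⁵ = 105200 N.
σ = P/A = 105200/1775 = 59.27 MPa.

σ ≈ 59.3 MPa (compressive)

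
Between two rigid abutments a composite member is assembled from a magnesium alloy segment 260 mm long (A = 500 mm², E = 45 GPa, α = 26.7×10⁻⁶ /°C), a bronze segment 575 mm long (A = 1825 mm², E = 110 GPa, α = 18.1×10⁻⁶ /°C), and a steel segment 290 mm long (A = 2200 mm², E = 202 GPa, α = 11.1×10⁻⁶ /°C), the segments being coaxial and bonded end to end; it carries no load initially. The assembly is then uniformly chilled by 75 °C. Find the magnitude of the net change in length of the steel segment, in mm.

With the walls removed the bar would change length by δ_free = Σ αᵢΔT Lᵢ = 26.7×10⁻⁶×75×260 + 18.1×10⁻⁶×75×575 + 11.1×10⁻⁶×75×290 = 1.543 mm.
The walls prevent any net length change, so an axial force P (same in every segment) develops. Compatibility: P · Σ Lᵢ/(AᵢEᵢ) = δ_free.
The series flexibility is Σ Lᵢ/(AᵢEᵢ) = 260/(500×45×10³) + 575/(1825×110×10³) + 290/(2200×202×10³) = 1.507×10⁻⁵ mm/N.
P = 1.543 / 1.507×10⁻⁵ = 102300 N = 102.3 kN, tensile.
For the steel segment, free thermal change = 11.1×10⁻⁶×75×290 = 0.2414 mm and elastic change from P = 102300×290/(2200×202×10³) = 0.06679 mm; these oppose, so the net change is 0.175 mm (segment shortens).

|ΔL| ≈ 0.175 mm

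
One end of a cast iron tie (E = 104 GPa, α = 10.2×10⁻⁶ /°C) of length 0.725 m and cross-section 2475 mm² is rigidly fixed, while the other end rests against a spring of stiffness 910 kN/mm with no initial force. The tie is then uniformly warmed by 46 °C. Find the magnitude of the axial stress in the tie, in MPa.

Free thermal expansion: δ_free = αΔT L = 10.2×10⁻⁶ × 46 × 725 = 0.3402 mm.
Let P be the compressive force at the spring. The tie shortens elastically by PL/(AE) and the spring compresses by P/k; together these equal δ_free.
So P = δ_free / [L/(AE) + 1/k] = 0.3402 / [ 725/(2475×104×10³) + 1/(910×10³) ].
P = 0.3402 / 3.916×10⁻⁶ = 86880 N.
σ = P/A = 86880/2475 = 35.1 MPa.

σ ≈ 35.1 MPa (compressive)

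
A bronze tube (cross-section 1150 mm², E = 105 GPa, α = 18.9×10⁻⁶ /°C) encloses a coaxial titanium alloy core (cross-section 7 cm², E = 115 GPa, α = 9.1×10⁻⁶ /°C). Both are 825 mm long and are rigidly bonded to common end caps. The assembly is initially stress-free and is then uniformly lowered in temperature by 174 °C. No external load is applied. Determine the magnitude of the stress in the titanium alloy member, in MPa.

The bronze has the larger α, so on cooling it would change length more than the titanium alloy if both were free. The rigid plates force a common final length, so the bronze is put into tension and the titanium alloy into compression, with equal and opposite forces P (no external load).
Setting the final lengths equal and cancelling L: (α₁ − α₂)ΔT = P/(A₁E₁) + P/(A₂E₂).
|α₁ − α₂|·ΔT = 9.8×10⁻⁶ × 174 = 0.001705.
1/(A₁E₁) + 1/(A₂E₂) = 1/(1150×105×10³) + 1/(700×115×10³) = 2.07×10⁻⁸ N⁻¹.
P = 0.001705 / 2.07×10⁻⁸ = 82360 N = 82.36 kN.
σ_{titanium alloy} = P/A₂ = 82360/700 = 117.7 MPa, compressive.

σ ≈ 118 MPa (compressive)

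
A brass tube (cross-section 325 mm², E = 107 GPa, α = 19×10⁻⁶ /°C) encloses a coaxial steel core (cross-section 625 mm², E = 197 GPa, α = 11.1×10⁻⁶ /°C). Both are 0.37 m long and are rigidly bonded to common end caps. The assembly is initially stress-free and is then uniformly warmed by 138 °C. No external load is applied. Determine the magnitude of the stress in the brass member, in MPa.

σ ≈ 91 MPa (compressive)

Both members must finish at the same length. With the larger α, the brass tends to over-expand; the plates restrain it, putting the brass in compression and the steel in tension. With no external load the two internal forces are equal and opposite, magnitude P.
Equating the net (thermal + elastic) strains gives |α₁ − α₂|·ΔT = P·[1/(A₁E₁) + 1/(A₂E₂)].
|α₁ − α₂|·ΔT = 7.9×10⁻⁶ × 138 = 0.00109.
1/(A₁E₁) + 1/(A₂E₂) = 1/(325×107×10³) + 1/(625×197×10³) = 3.688×10⁻⁸ N⁻¹.
So P = 0.00109 / 3.688×10⁻⁸ = 29.56 kN.
σ_{brass} = P/A₁ = 29560/325 = 90.96 MPa, compressive.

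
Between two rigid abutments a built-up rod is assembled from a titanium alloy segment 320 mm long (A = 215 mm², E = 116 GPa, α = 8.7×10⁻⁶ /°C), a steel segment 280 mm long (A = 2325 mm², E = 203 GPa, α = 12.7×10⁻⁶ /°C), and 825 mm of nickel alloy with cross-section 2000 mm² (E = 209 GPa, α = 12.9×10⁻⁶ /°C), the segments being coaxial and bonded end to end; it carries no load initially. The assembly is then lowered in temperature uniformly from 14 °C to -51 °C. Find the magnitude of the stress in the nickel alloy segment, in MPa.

σ ≈ 35.8 MPa (tensile)

With the walls removed the bar would change length by δ_free = Σ αᵢΔT Lᵢ = 8.7×10⁻⁶×65×320 + 12.7×10⁻⁶×65×280 + 12.9×10⁻⁶×65×825 = 1.104 mm.
The walls prevent any net length change, so an axial force P (same in every segment) develops. Compatibility: P · Σ Lᵢ/(AᵢEᵢ) = δ_free.
The series flexibility is Σ Lᵢ/(AᵢEᵢ) = 320/(215×116×10³) + 280/(2325×203×10³) + 825/(2000×209×10³) = 1.54×10⁻⁵ mm/N.
P = 1.104 / 1.54×10⁻⁵ = 71690 N = 71.69 kN, tensile.
σ_{nickel alloy} = P / A = 71690 / 2000 = 35.84 MPa.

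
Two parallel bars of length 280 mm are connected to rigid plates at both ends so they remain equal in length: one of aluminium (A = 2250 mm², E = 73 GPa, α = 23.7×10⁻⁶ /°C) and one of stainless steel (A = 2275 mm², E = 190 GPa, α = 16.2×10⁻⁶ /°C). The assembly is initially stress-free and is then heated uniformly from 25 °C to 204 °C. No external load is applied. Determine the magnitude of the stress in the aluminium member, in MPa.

The aluminium has the larger α, so on heating it would change length more than the stainless steel if both were free. The rigid plates force a common final length, so the aluminium is put into compression and the stainless steel into tension, with equal and opposite forces P (no external load).
Equating the net (thermal + elastic) strains gives |α₁ − α₂|·ΔT = P·[1/(A₁E₁) + 1/(A₂E₂)].
|α₁ − α₂|·ΔT = 7.5×10⁻⁶ × 179 = 0.001342.
1/(A₁E₁) + 1/(A₂E₂) = 1/(2250×73×10³) + 1/(2275×190×10³) = 8.402×10⁻⁹ N⁻¹.
P = 0.001342 / 8.402×10⁻⁹ = 159800 N = 159.8 kN.
σ_{aluminium} = P/A₁ = 159800/2250 = 71.02 MPa, compressive.

σ ≈ 71 MPa (compressive)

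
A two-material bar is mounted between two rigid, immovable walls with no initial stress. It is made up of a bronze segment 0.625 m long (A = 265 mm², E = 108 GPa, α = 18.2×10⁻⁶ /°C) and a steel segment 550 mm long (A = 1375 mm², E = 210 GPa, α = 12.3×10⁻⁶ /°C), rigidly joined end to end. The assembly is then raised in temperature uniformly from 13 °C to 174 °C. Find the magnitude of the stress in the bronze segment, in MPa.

With the walls removed the bar would change length by δ_free = Σ αᵢΔT Lᵢ = 18.2×10⁻⁶×161×625 + 12.3×10⁻⁶×161×550 = 2.921 mm.
The rigid supports impose zero overall length change; the single axial force P common to all segments must satisfy P Σ Lᵢ/(AᵢEᵢ) = δ_free.
Σ Lᵢ/(AᵢEᵢ) = 625/(265×108×10³) + 550/(1375×210×10³) = 2.374×10⁻⁵ mm/N.
Hence P = δ_free / Σ(L/AE) = 2.921/2.374×10⁻⁵ = 123 kN (compressive).
σ_{bronze} = P / A = 123000 / 265 = 464.2 MPa.

σ ≈ 464 MPa (compressive)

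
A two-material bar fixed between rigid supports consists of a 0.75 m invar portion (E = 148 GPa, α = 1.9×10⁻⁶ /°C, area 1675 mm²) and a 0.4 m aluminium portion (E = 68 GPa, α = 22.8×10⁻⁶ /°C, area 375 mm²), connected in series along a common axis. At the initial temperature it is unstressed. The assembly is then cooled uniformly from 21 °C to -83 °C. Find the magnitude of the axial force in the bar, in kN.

P ≈ 58.6 kN (tensile)

If the supports were absent, the total length change would be Σ αᵢΔT Lᵢ = 1.9×10⁻⁶×104×750 + 22.8×10⁻⁶×104×400 = 1.097 mm.
Since the ends are fixed, an axial force P builds up, equal in every segment, with P · Σ Lᵢ/(AᵢEᵢ) = δ_free.
The series flexibility is Σ Lᵢ/(AᵢEᵢ) = 750/(1675×148×10³) + 400/(375×68×10³) = 1.871×10⁻⁵ mm/N.
Hence P = δ_free / Σ(L/AE) = 1.097/1.871×10⁻⁵ = 58.61 kN (tensile).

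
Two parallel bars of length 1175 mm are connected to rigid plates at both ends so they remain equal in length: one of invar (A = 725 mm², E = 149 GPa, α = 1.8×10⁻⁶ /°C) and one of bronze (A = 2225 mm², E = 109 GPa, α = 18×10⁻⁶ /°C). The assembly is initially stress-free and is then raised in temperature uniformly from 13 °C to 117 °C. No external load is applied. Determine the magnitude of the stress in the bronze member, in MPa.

Equilibrium of a rigid end plate with no external load gives equal and opposite internal forces ±P in the two members. Since α_{bronze} > α_{invar}, heating drives the bronze into compression and the invar into tension.
Equating the net (thermal + elastic) strains gives |α₁ − α₂|·ΔT = P·[1/(A₁E₁) + 1/(A₂E₂)].
|α₁ − α₂|·ΔT = 16.2×10⁻⁶ × 104 = 0.001685.
1/(A₁E₁) + 1/(A₂E₂) = 1/(725×149×10³) + 1/(2225×109×10³) = 1.338×10⁻⁸ N⁻¹.
So P = 0.001685 / 1.338×10⁻⁸ = 125.9 kN.
σ_{bronze} = P/A₂ = 125900/2225 = 56.59 MPa, compressive.

σ ≈ 56.6 MPa (compressive)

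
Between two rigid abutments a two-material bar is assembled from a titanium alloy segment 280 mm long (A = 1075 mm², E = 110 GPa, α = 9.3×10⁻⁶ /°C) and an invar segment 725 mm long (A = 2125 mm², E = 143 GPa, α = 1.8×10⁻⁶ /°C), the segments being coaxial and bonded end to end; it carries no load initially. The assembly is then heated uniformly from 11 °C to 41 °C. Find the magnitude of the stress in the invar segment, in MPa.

With the walls removed the bar would change length by δ_free = Σ αᵢΔT Lᵢ = 9.3×10⁻⁶×30×280 + 1.8×10⁻⁶×30×725 = 0.1173 mm.
Since the ends are fixed, an axial force P builds up, equal in every segment, with P · Σ Lᵢ/(AᵢEᵢ) = δ_free.
Σ Lᵢ/(AᵢEᵢ) = 280/(1075×110×10³) + 725/(2125×143×10³) = 4.754×10⁻⁶ mm/N.
Hence P = δ_free / Σ(L/AE) = 0.1173/4.754×10⁻⁶ = 24.67 kN (compressive).
σ_{invar} = P / A = 24670 / 2125 = 11.61 MPa.

σ ≈ 11.6 MPa (compressive)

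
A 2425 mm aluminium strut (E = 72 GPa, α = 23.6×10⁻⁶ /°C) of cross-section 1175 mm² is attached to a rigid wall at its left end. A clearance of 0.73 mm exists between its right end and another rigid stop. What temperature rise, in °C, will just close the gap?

Contact occurs when the free expansion equals the gap: αΔT L = 0.73 mm.
So ΔT = g/(αL) = 0.73/(23.6×10⁻⁶ × 2425) = 12.76 °C.

ΔT ≈ 12.8 °C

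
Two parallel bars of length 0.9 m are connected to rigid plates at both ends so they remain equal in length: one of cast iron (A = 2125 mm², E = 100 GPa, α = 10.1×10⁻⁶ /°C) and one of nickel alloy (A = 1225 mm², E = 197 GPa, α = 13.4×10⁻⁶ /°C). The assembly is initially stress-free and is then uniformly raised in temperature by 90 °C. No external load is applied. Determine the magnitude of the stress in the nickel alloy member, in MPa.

The nickel alloy has the larger α, so on heating it would change length more than the cast iron if both were free. The rigid plates force a common final length, so the nickel alloy is put into compression and the cast iron into tension, with equal and opposite forces P (no external load).
Setting the final lengths equal and cancelling L: (α₁ − α₂)ΔT = P/(A₁E₁) + P/(A₂E₂).
|α₁ − α₂|·ΔT = 3.3×10⁻⁶ × 90 = 0.000297.
1/(A₁E₁) + 1/(A₂E₂) = 1/(2125×100×10³) + 1/(1225×197×10³) = 8.85×10⁻⁹ N⁻¹.
P = 0.000297 / 8.85×10⁻⁹ = 33560 N = 33.56 kN.
σ_{nickel alloy} = P/A₂ = 33560/1225 = 27.4 MPa, compressive.

σ ≈ 27.4 MPa (compressive)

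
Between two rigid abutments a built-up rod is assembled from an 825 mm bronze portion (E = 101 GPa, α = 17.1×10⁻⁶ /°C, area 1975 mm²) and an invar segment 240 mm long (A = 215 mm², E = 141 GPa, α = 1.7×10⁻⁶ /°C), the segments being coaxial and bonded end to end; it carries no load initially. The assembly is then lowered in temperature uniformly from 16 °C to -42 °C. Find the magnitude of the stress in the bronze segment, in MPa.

If the supports were absent, the total length change would be Σ αᵢΔT Lᵢ = 17.1×10⁻⁶×58×825 + 1.7×10⁻⁶×58×240 = 0.8419 mm.
Since the ends are fixed, an axial force P builds up, equal in every segment, with P · Σ Lᵢ/(AᵢEᵢ) = δ_free.
Σ Lᵢ/(AᵢEᵢ) = 825/(1975×101×10³) + 240/(215×141×10³) = 1.205×10⁻⁵ mm/N.
P = 0.8419 / 1.205×10⁻⁵ = 69850 N = 69.85 kN, tensile.
σ_{bronze} = P / A = 69850 / 1975 = 35.37 MPa.

σ ≈ 35.4 MPa (tensile)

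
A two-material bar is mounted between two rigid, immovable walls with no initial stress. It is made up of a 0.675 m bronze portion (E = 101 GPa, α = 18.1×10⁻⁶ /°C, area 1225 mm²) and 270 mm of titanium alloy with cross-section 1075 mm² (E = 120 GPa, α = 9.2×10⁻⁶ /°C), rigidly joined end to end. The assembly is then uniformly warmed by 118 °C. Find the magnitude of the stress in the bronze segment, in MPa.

σ ≈ 188 MPa (compressive)

Free thermal expansion of the whole bar: Σ αᵢΔT Lᵢ = 18.1×10⁻⁶×118×675 + 9.2×10⁻⁶×118×270 = 1.735 mm.
Since the ends are fixed, an axial force P builds up, equal in every segment, with P · Σ Lᵢ/(AᵢEᵢ) = δ_free.
The series flexibility is Σ Lᵢ/(AᵢEᵢ) = 675/(1225×101×10³) + 270/(1075×120×10³) = 7.549×10⁻⁶ mm/N.
So P = 1.735 / 7.549×10⁻⁶ = 229.8 kN, compressive.
σ_{bronze} = P / A = 229800 / 1225 = 187.6 MPa.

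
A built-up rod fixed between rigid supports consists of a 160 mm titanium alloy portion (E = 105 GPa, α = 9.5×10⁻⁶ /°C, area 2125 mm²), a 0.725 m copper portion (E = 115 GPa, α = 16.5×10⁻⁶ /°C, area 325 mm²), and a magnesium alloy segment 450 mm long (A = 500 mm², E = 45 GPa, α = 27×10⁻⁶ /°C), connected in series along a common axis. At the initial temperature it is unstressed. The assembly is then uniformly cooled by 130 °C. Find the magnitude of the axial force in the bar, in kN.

P ≈ 83.1 kN (tensile)

If the supports were absent, the total length change would be Σ αᵢΔT Lᵢ = 9.5×10⁻⁶×130×160 + 16.5×10⁻⁶×130×725 + 27×10⁻⁶×130×450 = 3.332 mm.
Since the ends are fixed, an axial force P builds up, equal in every segment, with P · Σ Lᵢ/(AᵢEᵢ) = δ_free.
Σ Lᵢ/(AᵢEᵢ) = 160/(2125×105×10³) + 725/(325×115×10³) + 450/(500×45×10³) = 4.012×10⁻⁵ mm/N.
So P = 3.332 / 4.012×10⁻⁵ = 83.07 kN, tensile.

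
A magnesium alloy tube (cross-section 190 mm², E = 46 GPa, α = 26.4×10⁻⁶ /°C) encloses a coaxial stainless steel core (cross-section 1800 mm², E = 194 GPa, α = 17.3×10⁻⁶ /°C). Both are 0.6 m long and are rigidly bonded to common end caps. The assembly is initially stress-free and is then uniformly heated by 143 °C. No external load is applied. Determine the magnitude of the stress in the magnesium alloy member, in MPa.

The magnesium alloy has the larger α, so on heating it would change length more than the stainless steel if both were free. The rigid plates force a common final length, so the magnesium alloy is put into compression and the stainless steel into tension, with equal and opposite forces P (no external load).
Equating the net (thermal + elastic) strains gives |α₁ − α₂|·ΔT = P·[1/(A₁E₁) + 1/(A₂E₂)].
|α₁ − α₂|·ΔT = 9.1×10⁻⁶ × 143 = 0.001301.
1/(A₁E₁) + 1/(A₂E₂) = 1/(190×46×10³) + 1/(1800×194×10³) = 1.173×10⁻⁷ N⁻¹.
P = 0.001301 / 1.173×10⁻⁷ = 11100 N = 11.1 kN.
σ_{magnesium alloy} = P/A₁ = 11100/190 = 58.4 MPa, compressive.

σ ≈ 58.4 MPa (compressive)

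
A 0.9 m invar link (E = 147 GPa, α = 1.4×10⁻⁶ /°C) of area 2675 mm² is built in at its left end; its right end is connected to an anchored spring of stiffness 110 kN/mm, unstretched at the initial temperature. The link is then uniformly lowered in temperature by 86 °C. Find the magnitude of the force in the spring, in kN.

The unrestrained thermal change is αΔT L = 1.4×10⁻⁶ × 86 × 900 = 0.1084 mm.
With a force P in the spring, the elastic change of the link is PL/(AE) and that of the spring is P/k; compatibility requires their sum to equal δ_free.
P [ L/(AE) + 1/k ] = δ_free → P [ 900/(2675×147×10³) + 1/(110×10³) ] = 0.1084.
P = 0.1084 / 1.138×10⁻⁵ = 9522 N.

P ≈ 9.52 kN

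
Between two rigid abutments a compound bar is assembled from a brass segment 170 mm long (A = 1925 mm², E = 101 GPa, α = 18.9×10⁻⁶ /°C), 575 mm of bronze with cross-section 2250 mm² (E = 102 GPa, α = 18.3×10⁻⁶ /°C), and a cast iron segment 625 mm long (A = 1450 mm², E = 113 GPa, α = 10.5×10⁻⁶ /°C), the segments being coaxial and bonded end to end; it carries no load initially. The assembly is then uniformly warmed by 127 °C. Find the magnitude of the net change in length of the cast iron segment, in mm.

Free thermal expansion of the whole bar: Σ αᵢΔT Lᵢ = 18.9×10⁻⁶×127×170 + 18.3×10⁻⁶×127×575 + 10.5×10⁻⁶×127×625 = 2.578 mm.
The walls prevent any net length change, so an axial force P (same in every segment) develops. Compatibility: P · Σ Lᵢ/(AᵢEᵢ) = δ_free.
Σ Lᵢ/(AᵢEᵢ) = 170/(1925×101×10³) + 575/(2250×102×10³) + 625/(1450×113×10³) = 7.194×10⁻⁶ mm/N.
Hence P = δ_free / Σ(L/AE) = 2.578/7.194×10⁻⁶ = 358.3 kN (compressive).
For the cast iron segment, free thermal change = 10.5×10⁻⁶×127×625 = 0.8334 mm and elastic change from P = 358300×625/(1450×113×10³) = 1.367 mm; these oppose, so the net change is 0.533 mm (segment shortens).

|ΔL| ≈ 0.533 mm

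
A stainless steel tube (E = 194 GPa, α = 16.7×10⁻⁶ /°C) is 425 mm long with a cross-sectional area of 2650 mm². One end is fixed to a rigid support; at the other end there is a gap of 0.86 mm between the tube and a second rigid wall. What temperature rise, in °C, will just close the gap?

Contact occurs when the free expansion equals the gap: αΔT L = 0.86 mm.
So ΔT = g/(αL) = 0.86/(16.7×10⁻⁶ × 425) = 121.2 °C.

ΔT ≈ 121 °C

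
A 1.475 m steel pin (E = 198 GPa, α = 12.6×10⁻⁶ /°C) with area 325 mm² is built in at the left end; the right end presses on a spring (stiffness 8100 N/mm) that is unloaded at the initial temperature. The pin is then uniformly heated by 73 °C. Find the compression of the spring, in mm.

δ ≈ 1.14 mm

The unrestrained thermal change is αΔT L = 12.6×10⁻⁶ × 73 × 1475 = 1.357 mm.
Let P be the compressive force at the spring. The pin shortens elastically by PL/(AE) and the spring compresses by P/k; together these equal δ_free.
P [ L/(AE) + 1/k ] = δ_free → P [ 1475/(325×198×10³) + 1/(8100) ] = 1.357.
P = 1.357 / 0.0001464 = 9268 N.
Spring compression = P/k = 9268/(8100) = 1.144 mm.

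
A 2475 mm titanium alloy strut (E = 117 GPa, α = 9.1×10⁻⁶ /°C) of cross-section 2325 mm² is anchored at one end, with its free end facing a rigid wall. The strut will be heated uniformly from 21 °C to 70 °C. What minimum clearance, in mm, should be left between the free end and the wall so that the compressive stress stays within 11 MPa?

g ≈ 0.871 mm

With no wall the strut would lengthen by αΔT L = 9.1×10⁻⁶ × 49 × 2475 = 1.104 mm.
At the allowable stress the elastic shortening the wall may impose is σL/E = 11 × 2475 / (117×10³) = 0.2327 mm.
The gap must absorb the remainder: g_min = 1.104 − 0.2327 = 0.8709 mm.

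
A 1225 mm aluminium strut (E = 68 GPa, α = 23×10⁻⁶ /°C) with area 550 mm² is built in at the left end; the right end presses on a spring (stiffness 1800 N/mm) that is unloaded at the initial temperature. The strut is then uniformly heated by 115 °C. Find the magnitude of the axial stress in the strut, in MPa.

The unrestrained thermal change is αΔT L = 23×10⁻⁶ × 115 × 1225 = 3.24 mm.
Let P be the compressive force at the spring. The strut shortens elastically by PL/(AE) and the spring compresses by P/k; together these equal δ_free.
So P = δ_free / [L/(AE) + 1/k] = 3.24 / [ 1225/(550×68×10³) + 1/(1800) ].
P = 3.24 / 0.0005883 = 5508 N.
σ = P/A = 5508/550 = 10.01 MPa.

σ ≈ 10 MPa (compressive)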